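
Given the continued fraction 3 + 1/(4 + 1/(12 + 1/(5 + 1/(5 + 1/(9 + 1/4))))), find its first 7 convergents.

3/1, 13/4, 159/49, 808/249, 4199/1294, 38599/11895, 158595/48874

Using the convergent recurrence p_i = a_i*p_{i-1} + p_{i-2}, q_i = a_i*q_{i-1} + q_{i-2} with p_{-2}=0, p_{-1}=1, q_{-2}=1, q_{-1}=0:
  i=0: a_0=3, p_0 = 3*1 + 0 = 3, q_0 = 3*0 + 1 = 1.
  i=1: a_1=4, p_1 = 4*3 + 1 = 13, q_1 = 4*1 + 0 = 4.
  i=2: a_2=12, p_2 = 12*13 + 3 = 159, q_2 = 12*4 + 1 = 49.
  i=3: a_3=5, p_3 = 5*159 + 13 = 808, q_3 = 5*49 + 4 = 249.
  i=4: a_4=5, p_4 = 5*808 + 159 = 4199, q_4 = 5*249 + 49 = 1294.
  i=5: a_5=9, p_5 = 9*4199 + 808 = 38599, q_5 = 9*1294 + 249 = 11895.
  i=6: a_6=4, p_6 = 4*38599 + 4199 = 158595, q_6 = 4*11895 + 1294 = 48874.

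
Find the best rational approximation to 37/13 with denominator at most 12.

20/7

Expand x = 37/13 as a continued fraction with the Euclidean algorithm:
  37 = 2*13 + 11, so a_0 = 2.
  13 = 1*11 + 2, so a_1 = 1.
  11 = 5*2 + 1, so a_2 = 5.
  2 = 2*1 + 0, so a_3 = 2.
so x = [2; 1, 5, 2].
Convergents (p_i = a_i*p_{i-1} + p_{i-2}, q_i = a_i*q_{i-1} + q_{i-2} with p_{-2}=0, p_{-1}=1, q_{-2}=1, q_{-1}=0), until the denominator exceeds 12:
  i=0: a_0=2, p_0 = 2*1 + 0 = 2, q_0 = 2*0 + 1 = 1.
  i=1: a_1=1, p_1 = 1*2 + 1 = 3, q_1 = 1*1 + 0 = 1.
  i=2: a_2=5, p_2 = 5*3 + 2 = 17, q_2 = 5*1 + 1 = 6.
  i=3: a_3=2, p_3 = 2*17 + 3 = 37, q_3 = 2*6 + 1 = 13.
q_3 = 13 > 12, so the last convergent with denominator <= 12 is p_2/q_2 = 17/6.
The closest fraction with denominator <= 12 is either p_2/q_2 or the intermediate fraction (k*p_2 + p_1)/(k*q_2 + q_1) with the largest k >= 1 whose denominator stays <= 12; these approach x as k grows, and every other convergent or intermediate fraction in range is farther away.
Largest k: floor((12 - q_1)/q_2) = floor((12 - 1)/6) = 1.
That gives (1*17 + 3)/(1*6 + 1) = 20/7.
Compare the errors: |x - 17/6| = |37*6 - 17*13|/(13*6) = 1/78, and |x - 20/7| = |37*7 - 20*13|/(13*7) = 1/91.
Cross-multiplying, 1*78 = 78 < 91 = 1*91, so 1/91 is smaller: the intermediate fraction 20/7 is closer to x than 17/6.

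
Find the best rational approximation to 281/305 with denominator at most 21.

12/13

Expand x = 281/305 as a continued fraction with the Euclidean algorithm:
  281 = 0*305 + 281, so a_0 = 0.
  305 = 1*281 + 24, so a_1 = 1.
  281 = 11*24 + 17, so a_2 = 11.
  24 = 1*17 + 7, so a_3 = 1.
  17 = 2*7 + 3, so a_4 = 2.
  7 = 2*3 + 1, so a_5 = 2.
  3 = 3*1 + 0, so a_6 = 3.
so x = [0; 1, 11, 1, 2, 2, 3].
Convergents (p_i = a_i*p_{i-1} + p_{i-2}, q_i = a_i*q_{i-1} + q_{i-2} with p_{-2}=0, p_{-1}=1, q_{-2}=1, q_{-1}=0), until the denominator exceeds 21:
  i=0: a_0=0, p_0 = 0*1 + 0 = 0, q_0 = 0*0 + 1 = 1.
  i=1: a_1=1, p_1 = 1*0 + 1 = 1, q_1 = 1*1 + 0 = 1.
  i=2: a_2=11, p_2 = 11*1 + 0 = 11, q_2 = 11*1 + 1 = 12.
  i=3: a_3=1, p_3 = 1*11 + 1 = 12, q_3 = 1*12 + 1 = 13.
  i=4: a_4=2, p_4 = 2*12 + 11 = 35, q_4 = 2*13 + 12 = 38.
q_4 = 38 > 21, so the last convergent with denominator <= 21 is p_3/q_3 = 12/13.
The closest fraction with denominator <= 21 is either p_3/q_3 or the intermediate fraction (k*p_3 + p_2)/(k*q_3 + q_2) with the largest k >= 1 whose denominator stays <= 21; these approach x as k grows, and every other convergent or intermediate fraction in range is farther away.
Largest k: floor((21 - q_2)/q_3) = floor((21 - 12)/13) = 0.
Since k = 0, no intermediate fraction beyond p_3/q_3 has denominator <= 21, so the convergent 12/13 is the closest (its error is |281*13 - 12*305|/(305*13) = 7/3965).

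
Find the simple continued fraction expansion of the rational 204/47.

Run the Euclidean algorithm on 204 and 47; the successive quotients are the partial quotients a_0, a_1, ... (each step inverts the fractional part left over by the previous one):
  204 = 4*47 + 16, so a_0 = 4.
  47 = 2*16 + 15, so a_1 = 2.
  16 = 1*15 + 1, so a_2 = 1.
  15 = 15*1 + 0, so a_3 = 15.
The remainder reaches 0 after 4 divisions, so the expansion has 4 partial quotients, read off in order.

[4; 2, 1, 15]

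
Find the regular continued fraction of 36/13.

[2; 1, 3, 3]

Run the Euclidean algorithm on 36 and 13; the successive quotients are the partial quotients a_0, a_1, ... (each step inverts the fractional part left over by the previous one):
  36 = 2*13 + 10, so a_0 = 2.
  13 = 1*10 + 3, so a_1 = 1.
  10 = 3*3 + 1, so a_2 = 3.
  3 = 3*1 + 0, so a_3 = 3.
The remainder reaches 0 after 4 divisions, so the expansion has 4 partial quotients, read off in order.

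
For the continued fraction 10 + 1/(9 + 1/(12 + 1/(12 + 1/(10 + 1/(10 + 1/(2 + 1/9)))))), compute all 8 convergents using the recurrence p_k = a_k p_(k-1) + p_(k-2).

Using the convergent recurrence p_i = a_i*p_{i-1} + p_{i-2}, q_i = a_i*q_{i-1} + q_{i-2} with p_{-2}=0, p_{-1}=1, q_{-2}=1, q_{-1}=0:
  i=0: a_0=10, p_0 = 10*1 + 0 = 10, q_0 = 10*0 + 1 = 1.
  i=1: a_1=9, p_1 = 9*10 + 1 = 91, q_1 = 9*1 + 0 = 9.
  i=2: a_2=12, p_2 = 12*91 + 10 = 1102, q_2 = 12*9 + 1 = 109.
  i=3: a_3=12, p_3 = 12*1102 + 91 = 13315, q_3 = 12*109 + 9 = 1317.
  i=4: a_4=10, p_4 = 10*13315 + 1102 = 134252, q_4 = 10*1317 + 109 = 13279.
  i=5: a_5=10, p_5 = 10*134252 + 13315 = 1355835, q_5 = 10*13279 + 1317 = 134107.
  i=6: a_6=2, p_6 = 2*1355835 + 134252 = 2845922, q_6 = 2*134107 + 13279 = 281493.
  i=7: a_7=9, p_7 = 9*2845922 + 1355835 = 26969133, q_7 = 9*281493 + 134107 = 2667544.

10/1, 91/9, 1102/109, 13315/1317, 134252/13279, 1355835/134107, 2845922/281493, 26969133/2667544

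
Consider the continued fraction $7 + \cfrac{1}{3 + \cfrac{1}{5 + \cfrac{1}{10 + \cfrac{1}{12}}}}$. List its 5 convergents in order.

Using the convergent recurrence p_i = a_i*p_{i-1} + p_{i-2}, q_i = a_i*q_{i-1} + q_{i-2} with p_{-2}=0, p_{-1}=1, q_{-2}=1, q_{-1}=0:
  i=0: a_0=7, p_0 = 7*1 + 0 = 7, q_0 = 7*0 + 1 = 1.
  i=1: a_1=3, p_1 = 3*7 + 1 = 22, q_1 = 3*1 + 0 = 3.
  i=2: a_2=5, p_2 = 5*22 + 7 = 117, q_2 = 5*3 + 1 = 16.
  i=3: a_3=10, p_3 = 10*117 + 22 = 1192, q_3 = 10*16 + 3 = 163.
  i=4: a_4=12, p_4 = 12*1192 + 117 = 14421, q_4 = 12*163 + 16 = 1972.

7/1, 22/3, 117/16, 1192/163, 14421/1972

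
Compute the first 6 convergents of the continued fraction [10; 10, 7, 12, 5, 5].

10/1, 101/10, 717/71, 8705/862, 44242/4381, 229915/22767

Using the convergent recurrence p_i = a_i*p_{i-1} + p_{i-2}, q_i = a_i*q_{i-1} + q_{i-2} with p_{-2}=0, p_{-1}=1, q_{-2}=1, q_{-1}=0:
  i=0: a_0=10, p_0 = 10*1 + 0 = 10, q_0 = 10*0 + 1 = 1.
  i=1: a_1=10, p_1 = 10*10 + 1 = 101, q_1 = 10*1 + 0 = 10.
  i=2: a_2=7, p_2 = 7*101 + 10 = 717, q_2 = 7*10 + 1 = 71.
  i=3: a_3=12, p_3 = 12*717 + 101 = 8705, q_3 = 12*71 + 10 = 862.
  i=4: a_4=5, p_4 = 5*8705 + 717 = 44242, q_4 = 5*862 + 71 = 4381.
  i=5: a_5=5, p_5 = 5*44242 + 8705 = 229915, q_5 = 5*4381 + 862 = 22767.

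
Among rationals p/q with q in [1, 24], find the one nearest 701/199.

Expand x = 701/199 as a continued fraction with the Euclidean algorithm:
  701 = 3*199 + 104, so a_0 = 3.
  199 = 1*104 + 95, so a_1 = 1.
  104 = 1*95 + 9, so a_2 = 1.
  95 = 10*9 + 5, so a_3 = 10.
  9 = 1*5 + 4, so a_4 = 1.
  5 = 1*4 + 1, so a_5 = 1.
  4 = 4*1 + 0, so a_6 = 4.
so x = [3; 1, 1, 10, 1, 1, 4].
Convergents (p_i = a_i*p_{i-1} + p_{i-2}, q_i = a_i*q_{i-1} + q_{i-2} with p_{-2}=0, p_{-1}=1, q_{-2}=1, q_{-1}=0), until the denominator exceeds 24:
  i=0: a_0=3, p_0 = 3*1 + 0 = 3, q_0 = 3*0 + 1 = 1.
  i=1: a_1=1, p_1 = 1*3 + 1 = 4, q_1 = 1*1 + 0 = 1.
  i=2: a_2=1, p_2 = 1*4 + 3 = 7, q_2 = 1*1 + 1 = 2.
  i=3: a_3=10, p_3 = 10*7 + 4 = 74, q_3 = 10*2 + 1 = 21.
  i=4: a_4=1, p_4 = 1*74 + 7 = 81, q_4 = 1*21 + 2 = 23.
  i=5: a_5=1, p_5 = 1*81 + 74 = 155, q_5 = 1*23 + 21 = 44.
q_5 = 44 > 24, so the last convergent with denominator <= 24 is p_4/q_4 = 81/23.
The closest fraction with denominator <= 24 is either p_4/q_4 or the intermediate fraction (k*p_4 + p_3)/(k*q_4 + q_3) with the largest k >= 1 whose denominator stays <= 24; these approach x as k grows, and every other convergent or intermediate fraction in range is farther away.
Largest k: floor((24 - q_3)/q_4) = floor((24 - 21)/23) = 0.
Since k = 0, no intermediate fraction beyond p_4/q_4 has denominator <= 24, so the convergent 81/23 is the closest (its error is |701*23 - 81*199|/(199*23) = 4/4577).

81/23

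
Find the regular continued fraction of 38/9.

Run the Euclidean algorithm on 38 and 9; the successive quotients are the partial quotients a_0, a_1, ... (each step inverts the fractional part left over by the previous one):
  38 = 4*9 + 2, so a_0 = 4.
  9 = 4*2 + 1, so a_1 = 4.
  2 = 2*1 + 0, so a_2 = 2.
The remainder reaches 0 after 3 divisions, so the expansion has 3 partial quotients, read off in order.

[4; 4, 2]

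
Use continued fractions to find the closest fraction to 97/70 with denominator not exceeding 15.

Expand x = 97/70 as a continued fraction with the Euclidean algorithm:
  97 = 1*70 + 27, so a_0 = 1.
  70 = 2*27 + 16, so a_1 = 2.
  27 = 1*16 + 11, so a_2 = 1.
  16 = 1*11 + 5, so a_3 = 1.
  11 = 2*5 + 1, so a_4 = 2.
  5 = 5*1 + 0, so a_5 = 5.
so x = [1; 2, 1, 1, 2, 5].
Convergents (p_i = a_i*p_{i-1} + p_{i-2}, q_i = a_i*q_{i-1} + q_{i-2} with p_{-2}=0, p_{-1}=1, q_{-2}=1, q_{-1}=0), until the denominator exceeds 15:
  i=0: a_0=1, p_0 = 1*1 + 0 = 1, q_0 = 1*0 + 1 = 1.
  i=1: a_1=2, p_1 = 2*1 + 1 = 3, q_1 = 2*1 + 0 = 2.
  i=2: a_2=1, p_2 = 1*3 + 1 = 4, q_2 = 1*2 + 1 = 3.
  i=3: a_3=1, p_3 = 1*4 + 3 = 7, q_3 = 1*3 + 2 = 5.
  i=4: a_4=2, p_4 = 2*7 + 4 = 18, q_4 = 2*5 + 3 = 13.
  i=5: a_5=5, p_5 = 5*18 + 7 = 97, q_5 = 5*13 + 5 = 70.
q_5 = 70 > 15, so the last convergent with denominator <= 15 is p_4/q_4 = 18/13.
The closest fraction with denominator <= 15 is either p_4/q_4 or the intermediate fraction (k*p_4 + p_3)/(k*q_4 + q_3) with the largest k >= 1 whose denominator stays <= 15; these approach x as k grows, and every other convergent or intermediate fraction in range is farther away.
Largest k: floor((15 - q_3)/q_4) = floor((15 - 5)/13) = 0.
Since k = 0, no intermediate fraction beyond p_4/q_4 has denominator <= 15, so the convergent 18/13 is the closest (its error is |97*13 - 18*70|/(70*13) = 1/910).

18/13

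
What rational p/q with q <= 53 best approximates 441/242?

Expand x = 441/242 as a continued fraction with the Euclidean algorithm:
  441 = 1*242 + 199, so a_0 = 1.
  242 = 1*199 + 43, so a_1 = 1.
  199 = 4*43 + 27, so a_2 = 4.
  43 = 1*27 + 16, so a_3 = 1.
  27 = 1*16 + 11, so a_4 = 1.
  16 = 1*11 + 5, so a_5 = 1.
  11 = 2*5 + 1, so a_6 = 2.
  5 = 5*1 + 0, so a_7 = 5.
so x = [1; 1, 4, 1, 1, 1, 2, 5].
Convergents (p_i = a_i*p_{i-1} + p_{i-2}, q_i = a_i*q_{i-1} + q_{i-2} with p_{-2}=0, p_{-1}=1, q_{-2}=1, q_{-1}=0), until the denominator exceeds 53:
  i=0: a_0=1, p_0 = 1*1 + 0 = 1, q_0 = 1*0 + 1 = 1.
  i=1: a_1=1, p_1 = 1*1 + 1 = 2, q_1 = 1*1 + 0 = 1.
  i=2: a_2=4, p_2 = 4*2 + 1 = 9, q_2 = 4*1 + 1 = 5.
  i=3: a_3=1, p_3 = 1*9 + 2 = 11, q_3 = 1*5 + 1 = 6.
  i=4: a_4=1, p_4 = 1*11 + 9 = 20, q_4 = 1*6 + 5 = 11.
  i=5: a_5=1, p_5 = 1*20 + 11 = 31, q_5 = 1*11 + 6 = 17.
  i=6: a_6=2, p_6 = 2*31 + 20 = 82, q_6 = 2*17 + 11 = 45.
  i=7: a_7=5, p_7 = 5*82 + 31 = 441, q_7 = 5*45 + 17 = 242.
q_7 = 242 > 53, so the last convergent with denominator <= 53 is p_6/q_6 = 82/45.
The closest fraction with denominator <= 53 is either p_6/q_6 or the intermediate fraction (k*p_6 + p_5)/(k*q_6 + q_5) with the largest k >= 1 whose denominator stays <= 53; these approach x as k grows, and every other convergent or intermediate fraction in range is farther away.
Largest k: floor((53 - q_5)/q_6) = floor((53 - 17)/45) = 0.
Since k = 0, no intermediate fraction beyond p_6/q_6 has denominator <= 53, so the convergent 82/45 is the closest (its error is |441*45 - 82*242|/(242*45) = 1/10890).

82/45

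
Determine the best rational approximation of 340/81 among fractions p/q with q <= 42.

Expand x = 340/81 as a continued fraction with the Euclidean algorithm:
  340 = 4*81 + 16, so a_0 = 4.
  81 = 5*16 + 1, so a_1 = 5.
  16 = 16*1 + 0, so a_2 = 16.
so x = [4; 5, 16].
Convergents (p_i = a_i*p_{i-1} + p_{i-2}, q_i = a_i*q_{i-1} + q_{i-2} with p_{-2}=0, p_{-1}=1, q_{-2}=1, q_{-1}=0), until the denominator exceeds 42:
  i=0: a_0=4, p_0 = 4*1 + 0 = 4, q_0 = 4*0 + 1 = 1.
  i=1: a_1=5, p_1 = 5*4 + 1 = 21, q_1 = 5*1 + 0 = 5.
  i=2: a_2=16, p_2 = 16*21 + 4 = 340, q_2 = 16*5 + 1 = 81.
q_2 = 81 > 42, so the last convergent with denominator <= 42 is p_1/q_1 = 21/5.
The closest fraction with denominator <= 42 is either p_1/q_1 or the intermediate fraction (k*p_1 + p_0)/(k*q_1 + q_0) with the largest k >= 1 whose denominator stays <= 42; these approach x as k grows, and every other convergent or intermediate fraction in range is farther away.
Largest k: floor((42 - q_0)/q_1) = floor((42 - 1)/5) = 8.
That gives (8*21 + 4)/(8*5 + 1) = 172/41.
Compare the errors: |x - 21/5| = |340*5 - 21*81|/(81*5) = 1/405, and |x - 172/41| = |340*41 - 172*81|/(81*41) = 8/3321.
Cross-multiplying, 8*405 = 3240 < 3321 = 1*3321, so 8/3321 is smaller: the intermediate fraction 172/41 is closer to x than 21/5.

172/41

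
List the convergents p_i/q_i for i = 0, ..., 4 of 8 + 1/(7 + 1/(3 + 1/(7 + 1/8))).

Using the convergent recurrence p_i = a_i*p_{i-1} + p_{i-2}, q_i = a_i*q_{i-1} + q_{i-2} with p_{-2}=0, p_{-1}=1, q_{-2}=1, q_{-1}=0:
  i=0: a_0=8, p_0 = 8*1 + 0 = 8, q_0 = 8*0 + 1 = 1.
  i=1: a_1=7, p_1 = 7*8 + 1 = 57, q_1 = 7*1 + 0 = 7.
  i=2: a_2=3, p_2 = 3*57 + 8 = 179, q_2 = 3*7 + 1 = 22.
  i=3: a_3=7, p_3 = 7*179 + 57 = 1310, q_3 = 7*22 + 7 = 161.
  i=4: a_4=8, p_4 = 8*1310 + 179 = 10659, q_4 = 8*161 + 22 = 1310.

8/1, 57/7, 179/22, 1310/161, 10659/1310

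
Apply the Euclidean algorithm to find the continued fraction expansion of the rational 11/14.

Run the Euclidean algorithm on 11 and 14; the successive quotients are the partial quotients a_0, a_1, ... (each step inverts the fractional part left over by the previous one):
  11 = 0*14 + 11, so a_0 = 0.
  14 = 1*11 + 3, so a_1 = 1.
  11 = 3*3 + 2, so a_2 = 3.
  3 = 1*2 + 1, so a_3 = 1.
  2 = 2*1 + 0, so a_4 = 2.
The remainder reaches 0 after 5 divisions, so the expansion has 5 partial quotients, read off in order.

[0; 1, 3, 1, 2]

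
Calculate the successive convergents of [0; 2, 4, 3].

Using the convergent recurrence p_i = a_i*p_{i-1} + p_{i-2}, q_i = a_i*q_{i-1} + q_{i-2} with p_{-2}=0, p_{-1}=1, q_{-2}=1, q_{-1}=0:
  i=0: a_0=0, p_0 = 0*1 + 0 = 0, q_0 = 0*0 + 1 = 1.
  i=1: a_1=2, p_1 = 2*0 + 1 = 1, q_1 = 2*1 + 0 = 2.
  i=2: a_2=4, p_2 = 4*1 + 0 = 4, q_2 = 4*2 + 1 = 9.
  i=3: a_3=3, p_3 = 3*4 + 1 = 13, q_3 = 3*9 + 2 = 29.

0/1, 1/2, 4/9, 13/29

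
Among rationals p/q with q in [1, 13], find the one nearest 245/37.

Expand x = 245/37 as a continued fraction with the Euclidean algorithm:
  245 = 6*37 + 23, so a_0 = 6.
  37 = 1*23 + 14, so a_1 = 1.
  23 = 1*14 + 9, so a_2 = 1.
  14 = 1*9 + 5, so a_3 = 1.
  9 = 1*5 + 4, so a_4 = 1.
  5 = 1*4 + 1, so a_5 = 1.
  4 = 4*1 + 0, so a_6 = 4.
so x = [6; 1, 1, 1, 1, 1, 4].
Convergents (p_i = a_i*p_{i-1} + p_{i-2}, q_i = a_i*q_{i-1} + q_{i-2} with p_{-2}=0, p_{-1}=1, q_{-2}=1, q_{-1}=0), until the denominator exceeds 13:
  i=0: a_0=6, p_0 = 6*1 + 0 = 6, q_0 = 6*0 + 1 = 1.
  i=1: a_1=1, p_1 = 1*6 + 1 = 7, q_1 = 1*1 + 0 = 1.
  i=2: a_2=1, p_2 = 1*7 + 6 = 13, q_2 = 1*1 + 1 = 2.
  i=3: a_3=1, p_3 = 1*13 + 7 = 20, q_3 = 1*2 + 1 = 3.
  i=4: a_4=1, p_4 = 1*20 + 13 = 33, q_4 = 1*3 + 2 = 5.
  i=5: a_5=1, p_5 = 1*33 + 20 = 53, q_5 = 1*5 + 3 = 8.
  i=6: a_6=4, p_6 = 4*53 + 33 = 245, q_6 = 4*8 + 5 = 37.
q_6 = 37 > 13, so the last convergent with denominator <= 13 is p_5/q_5 = 53/8.
The closest fraction with denominator <= 13 is either p_5/q_5 or the intermediate fraction (k*p_5 + p_4)/(k*q_5 + q_4) with the largest k >= 1 whose denominator stays <= 13; these approach x as k grows, and every other convergent or intermediate fraction in range is farther away.
Largest k: floor((13 - q_4)/q_5) = floor((13 - 5)/8) = 1.
That gives (1*53 + 33)/(1*8 + 5) = 86/13.
Compare the errors: |x - 53/8| = |245*8 - 53*37|/(37*8) = 1/296, and |x - 86/13| = |245*13 - 86*37|/(37*13) = 3/481.
Cross-multiplying, 1*481 = 481 < 888 = 3*296, so 1/296 is smaller: the convergent 53/8 is closer to x than 86/13.

53/8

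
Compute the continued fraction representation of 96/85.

[1; 7, 1, 2, 1, 2]

Run the Euclidean algorithm on 96 and 85; the successive quotients are the partial quotients a_0, a_1, ... (each step inverts the fractional part left over by the previous one):
  96 = 1*85 + 11, so a_0 = 1.
  85 = 7*11 + 8, so a_1 = 7.
  11 = 1*8 + 3, so a_2 = 1.
  8 = 2*3 + 2, so a_3 = 2.
  3 = 1*2 + 1, so a_4 = 1.
  2 = 2*1 + 0, so a_5 = 2.
The remainder reaches 0 after 6 divisions, so the expansion has 6 partial quotients, read off in order.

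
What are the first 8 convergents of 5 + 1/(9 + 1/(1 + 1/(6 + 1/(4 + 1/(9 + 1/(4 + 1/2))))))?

5/1, 46/9, 51/10, 352/69, 1459/286, 13483/2643, 55391/10858, 124265/24359

Using the convergent recurrence p_i = a_i*p_{i-1} + p_{i-2}, q_i = a_i*q_{i-1} + q_{i-2} with p_{-2}=0, p_{-1}=1, q_{-2}=1, q_{-1}=0:
  i=0: a_0=5, p_0 = 5*1 + 0 = 5, q_0 = 5*0 + 1 = 1.
  i=1: a_1=9, p_1 = 9*5 + 1 = 46, q_1 = 9*1 + 0 = 9.
  i=2: a_2=1, p_2 = 1*46 + 5 = 51, q_2 = 1*9 + 1 = 10.
  i=3: a_3=6, p_3 = 6*51 + 46 = 352, q_3 = 6*10 + 9 = 69.
  i=4: a_4=4, p_4 = 4*352 + 51 = 1459, q_4 = 4*69 + 10 = 286.
  i=5: a_5=9, p_5 = 9*1459 + 352 = 13483, q_5 = 9*286 + 69 = 2643.
  i=6: a_6=4, p_6 = 4*13483 + 1459 = 55391, q_6 = 4*2643 + 286 = 10858.
  i=7: a_7=2, p_7 = 2*55391 + 13483 = 124265, q_7 = 2*10858 + 2643 = 24359.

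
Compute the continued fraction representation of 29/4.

[7; 4]

Run the Euclidean algorithm on 29 and 4; the successive quotients are the partial quotients a_0, a_1, ... (each step inverts the fractional part left over by the previous one):
  29 = 7*4 + 1, so a_0 = 7.
  4 = 4*1 + 0, so a_1 = 4.
The remainder reaches 0 after 2 divisions, so the expansion has 2 partial quotients, read off in order.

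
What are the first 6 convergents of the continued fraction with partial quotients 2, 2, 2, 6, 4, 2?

2/1, 5/2, 12/5, 77/32, 320/133, 717/298

Using the convergent recurrence p_i = a_i*p_{i-1} + p_{i-2}, q_i = a_i*q_{i-1} + q_{i-2} with p_{-2}=0, p_{-1}=1, q_{-2}=1, q_{-1}=0:
  i=0: a_0=2, p_0 = 2*1 + 0 = 2, q_0 = 2*0 + 1 = 1.
  i=1: a_1=2, p_1 = 2*2 + 1 = 5, q_1 = 2*1 + 0 = 2.
  i=2: a_2=2, p_2 = 2*5 + 2 = 12, q_2 = 2*2 + 1 = 5.
  i=3: a_3=6, p_3 = 6*12 + 5 = 77, q_3 = 6*5 + 2 = 32.
  i=4: a_4=4, p_4 = 4*77 + 12 = 320, q_4 = 4*32 + 5 = 133.
  i=5: a_5=2, p_5 = 2*320 + 77 = 717, q_5 = 2*133 + 32 = 298.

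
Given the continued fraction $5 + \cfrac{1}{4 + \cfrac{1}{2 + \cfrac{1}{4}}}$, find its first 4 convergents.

5/1, 21/4, 47/9, 209/40

Using the convergent recurrence p_i = a_i*p_{i-1} + p_{i-2}, q_i = a_i*q_{i-1} + q_{i-2} with p_{-2}=0, p_{-1}=1, q_{-2}=1, q_{-1}=0:
  i=0: a_0=5, p_0 = 5*1 + 0 = 5, q_0 = 5*0 + 1 = 1.
  i=1: a_1=4, p_1 = 4*5 + 1 = 21, q_1 = 4*1 + 0 = 4.
  i=2: a_2=2, p_2 = 2*21 + 5 = 47, q_2 = 2*4 + 1 = 9.
  i=3: a_3=4, p_3 = 4*47 + 21 = 209, q_3 = 4*9 + 4 = 40.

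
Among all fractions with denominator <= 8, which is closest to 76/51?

3/2

Expand x = 76/51 as a continued fraction with the Euclidean algorithm:
  76 = 1*51 + 25, so a_0 = 1.
  51 = 2*25 + 1, so a_1 = 2.
  25 = 25*1 + 0, so a_2 = 25.
so x = [1; 2, 25].
Convergents (p_i = a_i*p_{i-1} + p_{i-2}, q_i = a_i*q_{i-1} + q_{i-2} with p_{-2}=0, p_{-1}=1, q_{-2}=1, q_{-1}=0), until the denominator exceeds 8:
  i=0: a_0=1, p_0 = 1*1 + 0 = 1, q_0 = 1*0 + 1 = 1.
  i=1: a_1=2, p_1 = 2*1 + 1 = 3, q_1 = 2*1 + 0 = 2.
  i=2: a_2=25, p_2 = 25*3 + 1 = 76, q_2 = 25*2 + 1 = 51.
q_2 = 51 > 8, so the last convergent with denominator <= 8 is p_1/q_1 = 3/2.
The closest fraction with denominator <= 8 is either p_1/q_1 or the intermediate fraction (k*p_1 + p_0)/(k*q_1 + q_0) with the largest k >= 1 whose denominator stays <= 8; these approach x as k grows, and every other convergent or intermediate fraction in range is farther away.
Largest k: floor((8 - q_0)/q_1) = floor((8 - 1)/2) = 3.
That gives (3*3 + 1)/(3*2 + 1) = 10/7.
Compare the errors: |x - 3/2| = |76*2 - 3*51|/(51*2) = 1/102, and |x - 10/7| = |76*7 - 10*51|/(51*7) = 22/357.
Cross-multiplying, 1*357 = 357 < 2244 = 22*102, so 1/102 is smaller: the convergent 3/2 is closer to x than 10/7.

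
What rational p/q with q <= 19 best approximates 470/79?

113/19

Expand x = 470/79 as a continued fraction with the Euclidean algorithm:
  470 = 5*79 + 75, so a_0 = 5.
  79 = 1*75 + 4, so a_1 = 1.
  75 = 18*4 + 3, so a_2 = 18.
  4 = 1*3 + 1, so a_3 = 1.
  3 = 3*1 + 0, so a_4 = 3.
so x = [5; 1, 18, 1, 3].
Convergents (p_i = a_i*p_{i-1} + p_{i-2}, q_i = a_i*q_{i-1} + q_{i-2} with p_{-2}=0, p_{-1}=1, q_{-2}=1, q_{-1}=0), until the denominator exceeds 19:
  i=0: a_0=5, p_0 = 5*1 + 0 = 5, q_0 = 5*0 + 1 = 1.
  i=1: a_1=1, p_1 = 1*5 + 1 = 6, q_1 = 1*1 + 0 = 1.
  i=2: a_2=18, p_2 = 18*6 + 5 = 113, q_2 = 18*1 + 1 = 19.
  i=3: a_3=1, p_3 = 1*113 + 6 = 119, q_3 = 1*19 + 1 = 20.
q_3 = 20 > 19, so the last convergent with denominator <= 19 is p_2/q_2 = 113/19.
The closest fraction with denominator <= 19 is either p_2/q_2 or the intermediate fraction (k*p_2 + p_1)/(k*q_2 + q_1) with the largest k >= 1 whose denominator stays <= 19; these approach x as k grows, and every other convergent or intermediate fraction in range is farther away.
Largest k: floor((19 - q_1)/q_2) = floor((19 - 1)/19) = 0.
Since k = 0, no intermediate fraction beyond p_2/q_2 has denominator <= 19, so the convergent 113/19 is the closest (its error is |470*19 - 113*79|/(79*19) = 3/1501).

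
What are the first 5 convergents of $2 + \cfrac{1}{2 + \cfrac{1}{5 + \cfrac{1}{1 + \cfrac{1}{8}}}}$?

Using the convergent recurrence p_i = a_i*p_{i-1} + p_{i-2}, q_i = a_i*q_{i-1} + q_{i-2} with p_{-2}=0, p_{-1}=1, q_{-2}=1, q_{-1}=0:
  i=0: a_0=2, p_0 = 2*1 + 0 = 2, q_0 = 2*0 + 1 = 1.
  i=1: a_1=2, p_1 = 2*2 + 1 = 5, q_1 = 2*1 + 0 = 2.
  i=2: a_2=5, p_2 = 5*5 + 2 = 27, q_2 = 5*2 + 1 = 11.
  i=3: a_3=1, p_3 = 1*27 + 5 = 32, q_3 = 1*11 + 2 = 13.
  i=4: a_4=8, p_4 = 8*32 + 27 = 283, q_4 = 8*13 + 11 = 115.

2/1, 5/2, 27/11, 32/13, 283/115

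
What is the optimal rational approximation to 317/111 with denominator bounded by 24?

Expand x = 317/111 as a continued fraction with the Euclidean algorithm:
  317 = 2*111 + 95, so a_0 = 2.
  111 = 1*95 + 16, so a_1 = 1.
  95 = 5*16 + 15, so a_2 = 5.
  16 = 1*15 + 1, so a_3 = 1.
  15 = 15*1 + 0, so a_4 = 15.
so x = [2; 1, 5, 1, 15].
Convergents (p_i = a_i*p_{i-1} + p_{i-2}, q_i = a_i*q_{i-1} + q_{i-2} with p_{-2}=0, p_{-1}=1, q_{-2}=1, q_{-1}=0), until the denominator exceeds 24:
  i=0: a_0=2, p_0 = 2*1 + 0 = 2, q_0 = 2*0 + 1 = 1.
  i=1: a_1=1, p_1 = 1*2 + 1 = 3, q_1 = 1*1 + 0 = 1.
  i=2: a_2=5, p_2 = 5*3 + 2 = 17, q_2 = 5*1 + 1 = 6.
  i=3: a_3=1, p_3 = 1*17 + 3 = 20, q_3 = 1*6 + 1 = 7.
  i=4: a_4=15, p_4 = 15*20 + 17 = 317, q_4 = 15*7 + 6 = 111.
q_4 = 111 > 24, so the last convergent with denominator <= 24 is p_3/q_3 = 20/7.
The closest fraction with denominator <= 24 is either p_3/q_3 or the intermediate fraction (k*p_3 + p_2)/(k*q_3 + q_2) with the largest k >= 1 whose denominator stays <= 24; these approach x as k grows, and every other convergent or intermediate fraction in range is farther away.
Largest k: floor((24 - q_2)/q_3) = floor((24 - 6)/7) = 2.
That gives (2*20 + 17)/(2*7 + 6) = 57/20.
Compare the errors: |x - 20/7| = |317*7 - 20*111|/(111*7) = 1/777, and |x - 57/20| = |317*20 - 57*111|/(111*20) = 13/2220.
Cross-multiplying, 1*2220 = 2220 < 10101 = 13*777, so 1/777 is smaller: the convergent 20/7 is closer to x than 57/20.

20/7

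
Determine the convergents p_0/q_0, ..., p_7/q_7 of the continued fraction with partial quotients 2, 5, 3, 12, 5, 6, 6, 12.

2/1, 11/5, 35/16, 431/197, 2190/1001, 13571/6203, 83616/38219, 1016963/464831

Using the convergent recurrence p_i = a_i*p_{i-1} + p_{i-2}, q_i = a_i*q_{i-1} + q_{i-2} with p_{-2}=0, p_{-1}=1, q_{-2}=1, q_{-1}=0:
  i=0: a_0=2, p_0 = 2*1 + 0 = 2, q_0 = 2*0 + 1 = 1.
  i=1: a_1=5, p_1 = 5*2 + 1 = 11, q_1 = 5*1 + 0 = 5.
  i=2: a_2=3, p_2 = 3*11 + 2 = 35, q_2 = 3*5 + 1 = 16.
  i=3: a_3=12, p_3 = 12*35 + 11 = 431, q_3 = 12*16 + 5 = 197.
  i=4: a_4=5, p_4 = 5*431 + 35 = 2190, q_4 = 5*197 + 16 = 1001.
  i=5: a_5=6, p_5 = 6*2190 + 431 = 13571, q_5 = 6*1001 + 197 = 6203.
  i=6: a_6=6, p_6 = 6*13571 + 2190 = 83616, q_6 = 6*6203 + 1001 = 38219.
  i=7: a_7=12, p_7 = 12*83616 + 13571 = 1016963, q_7 = 12*38219 + 6203 = 464831.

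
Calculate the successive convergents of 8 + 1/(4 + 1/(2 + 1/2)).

Using the convergent recurrence p_i = a_i*p_{i-1} + p_{i-2}, q_i = a_i*q_{i-1} + q_{i-2} with p_{-2}=0, p_{-1}=1, q_{-2}=1, q_{-1}=0:
  i=0: a_0=8, p_0 = 8*1 + 0 = 8, q_0 = 8*0 + 1 = 1.
  i=1: a_1=4, p_1 = 4*8 + 1 = 33, q_1 = 4*1 + 0 = 4.
  i=2: a_2=2, p_2 = 2*33 + 8 = 74, q_2 = 2*4 + 1 = 9.
  i=3: a_3=2, p_3 = 2*74 + 33 = 181, q_3 = 2*9 + 4 = 22.

8/1, 33/4, 74/9, 181/22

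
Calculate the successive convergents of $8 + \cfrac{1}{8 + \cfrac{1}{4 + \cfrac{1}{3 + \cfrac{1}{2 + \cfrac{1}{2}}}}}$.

8/1, 65/8, 268/33, 869/107, 2006/247, 4881/601

Using the convergent recurrence p_i = a_i*p_{i-1} + p_{i-2}, q_i = a_i*q_{i-1} + q_{i-2} with p_{-2}=0, p_{-1}=1, q_{-2}=1, q_{-1}=0:
  i=0: a_0=8, p_0 = 8*1 + 0 = 8, q_0 = 8*0 + 1 = 1.
  i=1: a_1=8, p_1 = 8*8 + 1 = 65, q_1 = 8*1 + 0 = 8.
  i=2: a_2=4, p_2 = 4*65 + 8 = 268, q_2 = 4*8 + 1 = 33.
  i=3: a_3=3, p_3 = 3*268 + 65 = 869, q_3 = 3*33 + 8 = 107.
  i=4: a_4=2, p_4 = 2*869 + 268 = 2006, q_4 = 2*107 + 33 = 247.
  i=5: a_5=2, p_5 = 2*2006 + 869 = 4881, q_5 = 2*247 + 107 = 601.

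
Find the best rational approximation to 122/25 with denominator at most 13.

39/8

Expand x = 122/25 as a continued fraction with the Euclidean algorithm:
  122 = 4*25 + 22, so a_0 = 4.
  25 = 1*22 + 3, so a_1 = 1.
  22 = 7*3 + 1, so a_2 = 7.
  3 = 3*1 + 0, so a_3 = 3.
so x = [4; 1, 7, 3].
Convergents (p_i = a_i*p_{i-1} + p_{i-2}, q_i = a_i*q_{i-1} + q_{i-2} with p_{-2}=0, p_{-1}=1, q_{-2}=1, q_{-1}=0), until the denominator exceeds 13:
  i=0: a_0=4, p_0 = 4*1 + 0 = 4, q_0 = 4*0 + 1 = 1.
  i=1: a_1=1, p_1 = 1*4 + 1 = 5, q_1 = 1*1 + 0 = 1.
  i=2: a_2=7, p_2 = 7*5 + 4 = 39, q_2 = 7*1 + 1 = 8.
  i=3: a_3=3, p_3 = 3*39 + 5 = 122, q_3 = 3*8 + 1 = 25.
q_3 = 25 > 13, so the last convergent with denominator <= 13 is p_2/q_2 = 39/8.
The closest fraction with denominator <= 13 is either p_2/q_2 or the intermediate fraction (k*p_2 + p_1)/(k*q_2 + q_1) with the largest k >= 1 whose denominator stays <= 13; these approach x as k grows, and every other convergent or intermediate fraction in range is farther away.
Largest k: floor((13 - q_1)/q_2) = floor((13 - 1)/8) = 1.
That gives (1*39 + 5)/(1*8 + 1) = 44/9.
Compare the errors: |x - 39/8| = |122*8 - 39*25|/(25*8) = 1/200, and |x - 44/9| = |122*9 - 44*25|/(25*9) = 2/225.
Cross-multiplying, 1*225 = 225 < 400 = 2*200, so 1/200 is smaller: the convergent 39/8 is closer to x than 44/9.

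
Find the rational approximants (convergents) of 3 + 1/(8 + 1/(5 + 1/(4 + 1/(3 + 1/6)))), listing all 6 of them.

Using the convergent recurrence p_i = a_i*p_{i-1} + p_{i-2}, q_i = a_i*q_{i-1} + q_{i-2} with p_{-2}=0, p_{-1}=1, q_{-2}=1, q_{-1}=0:
  i=0: a_0=3, p_0 = 3*1 + 0 = 3, q_0 = 3*0 + 1 = 1.
  i=1: a_1=8, p_1 = 8*3 + 1 = 25, q_1 = 8*1 + 0 = 8.
  i=2: a_2=5, p_2 = 5*25 + 3 = 128, q_2 = 5*8 + 1 = 41.
  i=3: a_3=4, p_3 = 4*128 + 25 = 537, q_3 = 4*41 + 8 = 172.
  i=4: a_4=3, p_4 = 3*537 + 128 = 1739, q_4 = 3*172 + 41 = 557.
  i=5: a_5=6, p_5 = 6*1739 + 537 = 10971, q_5 = 6*557 + 172 = 3514.

3/1, 25/8, 128/41, 537/172, 1739/557, 10971/3514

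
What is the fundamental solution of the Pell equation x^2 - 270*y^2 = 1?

(x, y) = (5291, 322)

First expand sqrt(270) as a continued fraction. With x_i = (sqrt(270) + m_i)/d_i and (m_0, d_0) = (0, 1): a_0 = floor(sqrt(270)) = 16, since 16^2 = 256 <= 270 < 289 = 17^2.
Iterate m_{i+1} = d_i*a_i - m_i, d_{i+1} = (270 - m_{i+1}^2)/d_i, a_{i+1} = floor((a_0 + m_{i+1})/d_{i+1}):
  m_1 = 1*16 - 0 = 16, d_1 = (270 - 16^2)/1 = 14/1 = 14, a_1 = floor((16 + 16)/14) = 2.
  m_2 = 14*2 - 16 = 12, d_2 = (270 - 12^2)/14 = 126/14 = 9, a_2 = floor((16 + 12)/9) = 3.
  m_3 = 9*3 - 12 = 15, d_3 = (270 - 15^2)/9 = 45/9 = 5, a_3 = floor((16 + 15)/5) = 6.
  m_4 = 5*6 - 15 = 15, d_4 = (270 - 15^2)/5 = 45/5 = 9, a_4 = floor((16 + 15)/9) = 3.
  m_5 = 9*3 - 15 = 12, d_5 = (270 - 12^2)/9 = 126/9 = 14, a_5 = floor((16 + 12)/14) = 2.
  m_6 = 14*2 - 12 = 16, d_6 = (270 - 16^2)/14 = 14/14 = 1, a_6 = floor((16 + 16)/1) = 32.
  m_7 = 1*32 - 16 = 16, d_7 = (270 - 16^2)/1 = 14/1 = 14: (m_7, d_7) = (m_1, d_1) = (16, 14), so from here the quotients repeat a_1, ..., a_6; the period length is 6.
So sqrt(270) = [16; (2, 3, 6, 3, 2, 32)] with period length k = 6.
k is even, so the fundamental solution of x^2 - 270y^2 = 1 is (p_{k-1}, q_{k-1}) = (p_5, q_5); compute convergents through index 5.
Convergents (p_i = a_i*p_{i-1} + p_{i-2}, q_i = a_i*q_{i-1} + q_{i-2} with p_{-2}=0, p_{-1}=1, q_{-2}=1, q_{-1}=0):
  i=0: a_0=16, p_0 = 16*1 + 0 = 16, q_0 = 16*0 + 1 = 1.
  i=1: a_1=2, p_1 = 2*16 + 1 = 33, q_1 = 2*1 + 0 = 2.
  i=2: a_2=3, p_2 = 3*33 + 16 = 115, q_2 = 3*2 + 1 = 7.
  i=3: a_3=6, p_3 = 6*115 + 33 = 723, q_3 = 6*7 + 2 = 44.
  i=4: a_4=3, p_4 = 3*723 + 115 = 2284, q_4 = 3*44 + 7 = 139.
  i=5: a_5=2, p_5 = 2*2284 + 723 = 5291, q_5 = 2*139 + 44 = 322.
Check: 5291^2 - 270*322^2 = 27994681 - 27994680 = 1, so (x, y) = (5291, 322) solves the equation, and by the theorem it is the least positive solution.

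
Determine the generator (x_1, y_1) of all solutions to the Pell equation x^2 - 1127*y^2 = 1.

First expand sqrt(1127) as a continued fraction. With x_i = (sqrt(1127) + m_i)/d_i and (m_0, d_0) = (0, 1): a_0 = floor(sqrt(1127)) = 33, since 33^2 = 1089 <= 1127 < 1156 = 34^2.
Iterate m_{i+1} = d_i*a_i - m_i, d_{i+1} = (1127 - m_{i+1}^2)/d_i, a_{i+1} = floor((a_0 + m_{i+1})/d_{i+1}):
  m_1 = 1*33 - 0 = 33, d_1 = (1127 - 33^2)/1 = 38/1 = 38, a_1 = floor((33 + 33)/38) = 1.
  m_2 = 38*1 - 33 = 5, d_2 = (1127 - 5^2)/38 = 1102/38 = 29, a_2 = floor((33 + 5)/29) = 1.
  m_3 = 29*1 - 5 = 24, d_3 = (1127 - 24^2)/29 = 551/29 = 19, a_3 = floor((33 + 24)/19) = 3.
  m_4 = 19*3 - 24 = 33, d_4 = (1127 - 33^2)/19 = 38/19 = 2, a_4 = floor((33 + 33)/2) = 33.
  m_5 = 2*33 - 33 = 33, d_5 = (1127 - 33^2)/2 = 38/2 = 19, a_5 = floor((33 + 33)/19) = 3.
  m_6 = 19*3 - 33 = 24, d_6 = (1127 - 24^2)/19 = 551/19 = 29, a_6 = floor((33 + 24)/29) = 1.
  m_7 = 29*1 - 24 = 5, d_7 = (1127 - 5^2)/29 = 1102/29 = 38, a_7 = floor((33 + 5)/38) = 1.
  m_8 = 38*1 - 5 = 33, d_8 = (1127 - 33^2)/38 = 38/38 = 1, a_8 = floor((33 + 33)/1) = 66.
  m_9 = 1*66 - 33 = 33, d_9 = (1127 - 33^2)/1 = 38/1 = 38: (m_9, d_9) = (m_1, d_1) = (33, 38), so from here the quotients repeat a_1, ..., a_8; the period length is 8.
So sqrt(1127) = [33; (1, 1, 3, 33, 3, 1, 1, 66)] with period length k = 8.
k is even, so the fundamental solution of x^2 - 1127y^2 = 1 is (p_{k-1}, q_{k-1}) = (p_7, q_7); compute convergents through index 7.
Convergents (p_i = a_i*p_{i-1} + p_{i-2}, q_i = a_i*q_{i-1} + q_{i-2} with p_{-2}=0, p_{-1}=1, q_{-2}=1, q_{-1}=0):
  i=0: a_0=33, p_0 = 33*1 + 0 = 33, q_0 = 33*0 + 1 = 1.
  i=1: a_1=1, p_1 = 1*33 + 1 = 34, q_1 = 1*1 + 0 = 1.
  i=2: a_2=1, p_2 = 1*34 + 33 = 67, q_2 = 1*1 + 1 = 2.
  i=3: a_3=3, p_3 = 3*67 + 34 = 235, q_3 = 3*2 + 1 = 7.
  i=4: a_4=33, p_4 = 33*235 + 67 = 7822, q_4 = 33*7 + 2 = 233.
  i=5: a_5=3, p_5 = 3*7822 + 235 = 23701, q_5 = 3*233 + 7 = 706.
  i=6: a_6=1, p_6 = 1*23701 + 7822 = 31523, q_6 = 1*706 + 233 = 939.
  i=7: a_7=1, p_7 = 1*31523 + 23701 = 55224, q_7 = 1*939 + 706 = 1645.
Check: 55224^2 - 1127*1645^2 = 3049690176 - 3049690175 = 1, so (x, y) = (55224, 1645) solves the equation, and by the theorem it is the least positive solution.

(x, y) = (55224, 1645)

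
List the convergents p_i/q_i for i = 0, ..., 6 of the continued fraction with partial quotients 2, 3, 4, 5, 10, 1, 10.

Using the convergent recurrence p_i = a_i*p_{i-1} + p_{i-2}, q_i = a_i*q_{i-1} + q_{i-2} with p_{-2}=0, p_{-1}=1, q_{-2}=1, q_{-1}=0:
  i=0: a_0=2, p_0 = 2*1 + 0 = 2, q_0 = 2*0 + 1 = 1.
  i=1: a_1=3, p_1 = 3*2 + 1 = 7, q_1 = 3*1 + 0 = 3.
  i=2: a_2=4, p_2 = 4*7 + 2 = 30, q_2 = 4*3 + 1 = 13.
  i=3: a_3=5, p_3 = 5*30 + 7 = 157, q_3 = 5*13 + 3 = 68.
  i=4: a_4=10, p_4 = 10*157 + 30 = 1600, q_4 = 10*68 + 13 = 693.
  i=5: a_5=1, p_5 = 1*1600 + 157 = 1757, q_5 = 1*693 + 68 = 761.
  i=6: a_6=10, p_6 = 10*1757 + 1600 = 19170, q_6 = 10*761 + 693 = 8303.

2/1, 7/3, 30/13, 157/68, 1600/693, 1757/761, 19170/8303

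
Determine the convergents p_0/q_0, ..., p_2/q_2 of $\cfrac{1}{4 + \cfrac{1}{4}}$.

0/1, 1/4, 4/17

Using the convergent recurrence p_i = a_i*p_{i-1} + p_{i-2}, q_i = a_i*q_{i-1} + q_{i-2} with p_{-2}=0, p_{-1}=1, q_{-2}=1, q_{-1}=0:
  i=0: a_0=0, p_0 = 0*1 + 0 = 0, q_0 = 0*0 + 1 = 1.
  i=1: a_1=4, p_1 = 4*0 + 1 = 1, q_1 = 4*1 + 0 = 4.
  i=2: a_2=4, p_2 = 4*1 + 0 = 4, q_2 = 4*4 + 1 = 17.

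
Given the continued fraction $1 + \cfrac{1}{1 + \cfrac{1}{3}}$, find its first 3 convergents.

Using the convergent recurrence p_i = a_i*p_{i-1} + p_{i-2}, q_i = a_i*q_{i-1} + q_{i-2} with p_{-2}=0, p_{-1}=1, q_{-2}=1, q_{-1}=0:
  i=0: a_0=1, p_0 = 1*1 + 0 = 1, q_0 = 1*0 + 1 = 1.
  i=1: a_1=1, p_1 = 1*1 + 1 = 2, q_1 = 1*1 + 0 = 1.
  i=2: a_2=3, p_2 = 3*2 + 1 = 7, q_2 = 3*1 + 1 = 4.

1/1, 2/1, 7/4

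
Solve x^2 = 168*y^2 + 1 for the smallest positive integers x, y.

First expand sqrt(168) as a continued fraction. With x_i = (sqrt(168) + m_i)/d_i and (m_0, d_0) = (0, 1): a_0 = floor(sqrt(168)) = 12, since 12^2 = 144 <= 168 < 169 = 13^2.
Iterate m_{i+1} = d_i*a_i - m_i, d_{i+1} = (168 - m_{i+1}^2)/d_i, a_{i+1} = floor((a_0 + m_{i+1})/d_{i+1}):
  m_1 = 1*12 - 0 = 12, d_1 = (168 - 12^2)/1 = 24/1 = 24, a_1 = floor((12 + 12)/24) = 1.
  m_2 = 24*1 - 12 = 12, d_2 = (168 - 12^2)/24 = 24/24 = 1, a_2 = floor((12 + 12)/1) = 24.
  m_3 = 1*24 - 12 = 12, d_3 = (168 - 12^2)/1 = 24/1 = 24: (m_3, d_3) = (m_1, d_1) = (12, 24), so from here the quotients repeat a_1, a_2; the period length is 2.
So sqrt(168) = [12; (1, 24)] with period length k = 2.
k is even, so the fundamental solution of x^2 - 168y^2 = 1 is (p_{k-1}, q_{k-1}) = (p_1, q_1); compute convergents through index 1.
Convergents (p_i = a_i*p_{i-1} + p_{i-2}, q_i = a_i*q_{i-1} + q_{i-2} with p_{-2}=0, p_{-1}=1, q_{-2}=1, q_{-1}=0):
  i=0: a_0=12, p_0 = 12*1 + 0 = 12, q_0 = 12*0 + 1 = 1.
  i=1: a_1=1, p_1 = 1*12 + 1 = 13, q_1 = 1*1 + 0 = 1.
Check: 13^2 - 168*1^2 = 169 - 168 = 1, so (x, y) = (13, 1) solves the equation, and by the theorem it is the least positive solution.

(x, y) = (13, 1)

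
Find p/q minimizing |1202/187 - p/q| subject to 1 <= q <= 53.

45/7

Expand x = 1202/187 as a continued fraction with the Euclidean algorithm:
  1202 = 6*187 + 80, so a_0 = 6.
  187 = 2*80 + 27, so a_1 = 2.
  80 = 2*27 + 26, so a_2 = 2.
  27 = 1*26 + 1, so a_3 = 1.
  26 = 26*1 + 0, so a_4 = 26.
so x = [6; 2, 2, 1, 26].
Convergents (p_i = a_i*p_{i-1} + p_{i-2}, q_i = a_i*q_{i-1} + q_{i-2} with p_{-2}=0, p_{-1}=1, q_{-2}=1, q_{-1}=0), until the denominator exceeds 53:
  i=0: a_0=6, p_0 = 6*1 + 0 = 6, q_0 = 6*0 + 1 = 1.
  i=1: a_1=2, p_1 = 2*6 + 1 = 13, q_1 = 2*1 + 0 = 2.
  i=2: a_2=2, p_2 = 2*13 + 6 = 32, q_2 = 2*2 + 1 = 5.
  i=3: a_3=1, p_3 = 1*32 + 13 = 45, q_3 = 1*5 + 2 = 7.
  i=4: a_4=26, p_4 = 26*45 + 32 = 1202, q_4 = 26*7 + 5 = 187.
q_4 = 187 > 53, so the last convergent with denominator <= 53 is p_3/q_3 = 45/7.
The closest fraction with denominator <= 53 is either p_3/q_3 or the intermediate fraction (k*p_3 + p_2)/(k*q_3 + q_2) with the largest k >= 1 whose denominator stays <= 53; these approach x as k grows, and every other convergent or intermediate fraction in range is farther away.
Largest k: floor((53 - q_2)/q_3) = floor((53 - 5)/7) = 6.
That gives (6*45 + 32)/(6*7 + 5) = 302/47.
Compare the errors: |x - 45/7| = |1202*7 - 45*187|/(187*7) = 1/1309, and |x - 302/47| = |1202*47 - 302*187|/(187*47) = 20/8789.
Cross-multiplying, 1*8789 = 8789 < 26180 = 20*1309, so 1/1309 is smaller: the convergent 45/7 is closer to x than 302/47.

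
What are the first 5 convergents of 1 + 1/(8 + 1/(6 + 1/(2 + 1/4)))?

1/1, 9/8, 55/49, 119/106, 531/473

Using the convergent recurrence p_i = a_i*p_{i-1} + p_{i-2}, q_i = a_i*q_{i-1} + q_{i-2} with p_{-2}=0, p_{-1}=1, q_{-2}=1, q_{-1}=0:
  i=0: a_0=1, p_0 = 1*1 + 0 = 1, q_0 = 1*0 + 1 = 1.
  i=1: a_1=8, p_1 = 8*1 + 1 = 9, q_1 = 8*1 + 0 = 8.
  i=2: a_2=6, p_2 = 6*9 + 1 = 55, q_2 = 6*8 + 1 = 49.
  i=3: a_3=2, p_3 = 2*55 + 9 = 119, q_3 = 2*49 + 8 = 106.
  i=4: a_4=4, p_4 = 4*119 + 55 = 531, q_4 = 4*106 + 49 = 473.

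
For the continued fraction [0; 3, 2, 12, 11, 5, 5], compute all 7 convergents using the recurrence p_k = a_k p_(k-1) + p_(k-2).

Using the convergent recurrence p_i = a_i*p_{i-1} + p_{i-2}, q_i = a_i*q_{i-1} + q_{i-2} with p_{-2}=0, p_{-1}=1, q_{-2}=1, q_{-1}=0:
  i=0: a_0=0, p_0 = 0*1 + 0 = 0, q_0 = 0*0 + 1 = 1.
  i=1: a_1=3, p_1 = 3*0 + 1 = 1, q_1 = 3*1 + 0 = 3.
  i=2: a_2=2, p_2 = 2*1 + 0 = 2, q_2 = 2*3 + 1 = 7.
  i=3: a_3=12, p_3 = 12*2 + 1 = 25, q_3 = 12*7 + 3 = 87.
  i=4: a_4=11, p_4 = 11*25 + 2 = 277, q_4 = 11*87 + 7 = 964.
  i=5: a_5=5, p_5 = 5*277 + 25 = 1410, q_5 = 5*964 + 87 = 4907.
  i=6: a_6=5, p_6 = 5*1410 + 277 = 7327, q_6 = 5*4907 + 964 = 25499.

0/1, 1/3, 2/7, 25/87, 277/964, 1410/4907, 7327/25499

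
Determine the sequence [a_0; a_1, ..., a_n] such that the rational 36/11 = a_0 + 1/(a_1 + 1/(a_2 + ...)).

Run the Euclidean algorithm on 36 and 11; the successive quotients are the partial quotients a_0, a_1, ... (each step inverts the fractional part left over by the previous one):
  36 = 3*11 + 3, so a_0 = 3.
  11 = 3*3 + 2, so a_1 = 3.
  3 = 1*2 + 1, so a_2 = 1.
  2 = 2*1 + 0, so a_3 = 2.
The remainder reaches 0 after 4 divisions, so the expansion has 4 partial quotients, read off in order.

[3; 3, 1, 2]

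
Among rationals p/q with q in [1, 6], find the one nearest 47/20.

Expand x = 47/20 as a continued fraction with the Euclidean algorithm:
  47 = 2*20 + 7, so a_0 = 2.
  20 = 2*7 + 6, so a_1 = 2.
  7 = 1*6 + 1, so a_2 = 1.
  6 = 6*1 + 0, so a_3 = 6.
so x = [2; 2, 1, 6].
Convergents (p_i = a_i*p_{i-1} + p_{i-2}, q_i = a_i*q_{i-1} + q_{i-2} with p_{-2}=0, p_{-1}=1, q_{-2}=1, q_{-1}=0), until the denominator exceeds 6:
  i=0: a_0=2, p_0 = 2*1 + 0 = 2, q_0 = 2*0 + 1 = 1.
  i=1: a_1=2, p_1 = 2*2 + 1 = 5, q_1 = 2*1 + 0 = 2.
  i=2: a_2=1, p_2 = 1*5 + 2 = 7, q_2 = 1*2 + 1 = 3.
  i=3: a_3=6, p_3 = 6*7 + 5 = 47, q_3 = 6*3 + 2 = 20.
q_3 = 20 > 6, so the last convergent with denominator <= 6 is p_2/q_2 = 7/3.
The closest fraction with denominator <= 6 is either p_2/q_2 or the intermediate fraction (k*p_2 + p_1)/(k*q_2 + q_1) with the largest k >= 1 whose denominator stays <= 6; these approach x as k grows, and every other convergent or intermediate fraction in range is farther away.
Largest k: floor((6 - q_1)/q_2) = floor((6 - 2)/3) = 1.
That gives (1*7 + 5)/(1*3 + 2) = 12/5.
Compare the errors: |x - 7/3| = |47*3 - 7*20|/(20*3) = 1/60, and |x - 12/5| = |47*5 - 12*20|/(20*5) = 5/100.
Cross-multiplying, 1*100 = 100 < 300 = 5*60, so 1/60 is smaller: the convergent 7/3 is closer to x than 12/5.

7/3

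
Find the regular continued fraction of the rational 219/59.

[3; 1, 2, 2, 8]

Run the Euclidean algorithm on 219 and 59; the successive quotients are the partial quotients a_0, a_1, ... (each step inverts the fractional part left over by the previous one):
  219 = 3*59 + 42, so a_0 = 3.
  59 = 1*42 + 17, so a_1 = 1.
  42 = 2*17 + 8, so a_2 = 2.
  17 = 2*8 + 1, so a_3 = 2.
  8 = 8*1 + 0, so a_4 = 8.
The remainder reaches 0 after 5 divisions, so the expansion has 5 partial quotients, read off in order.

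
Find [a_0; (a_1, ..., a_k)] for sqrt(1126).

Write x_i = (sqrt(1126) + m_i)/d_i with (m_0, d_0) = (0, 1). a_0 = floor(sqrt(1126)) = 33, since 33^2 = 1089 <= 1126 < 1156 = 34^2.
Iterate m_{i+1} = d_i*a_i - m_i, d_{i+1} = (1126 - m_{i+1}^2)/d_i, a_{i+1} = floor((a_0 + m_{i+1})/d_{i+1}):
  m_1 = 1*33 - 0 = 33, d_1 = (1126 - 33^2)/1 = 37/1 = 37, a_1 = floor((33 + 33)/37) = 1.
  m_2 = 37*1 - 33 = 4, d_2 = (1126 - 4^2)/37 = 1110/37 = 30, a_2 = floor((33 + 4)/30) = 1.
  m_3 = 30*1 - 4 = 26, d_3 = (1126 - 26^2)/30 = 450/30 = 15, a_3 = floor((33 + 26)/15) = 3.
  m_4 = 15*3 - 26 = 19, d_4 = (1126 - 19^2)/15 = 765/15 = 51, a_4 = floor((33 + 19)/51) = 1.
  m_5 = 51*1 - 19 = 32, d_5 = (1126 - 32^2)/51 = 102/51 = 2, a_5 = floor((33 + 32)/2) = 32.
  m_6 = 2*32 - 32 = 32, d_6 = (1126 - 32^2)/2 = 102/2 = 51, a_6 = floor((33 + 32)/51) = 1.
  m_7 = 51*1 - 32 = 19, d_7 = (1126 - 19^2)/51 = 765/51 = 15, a_7 = floor((33 + 19)/15) = 3.
  m_8 = 15*3 - 19 = 26, d_8 = (1126 - 26^2)/15 = 450/15 = 30, a_8 = floor((33 + 26)/30) = 1.
  m_9 = 30*1 - 26 = 4, d_9 = (1126 - 4^2)/30 = 1110/30 = 37, a_9 = floor((33 + 4)/37) = 1.
  m_10 = 37*1 - 4 = 33, d_10 = (1126 - 33^2)/37 = 37/37 = 1, a_10 = floor((33 + 33)/1) = 66.
  m_11 = 1*66 - 33 = 33, d_11 = (1126 - 33^2)/1 = 37/1 = 37: (m_11, d_11) = (m_1, d_1) = (33, 37), so from here the quotients repeat a_1, ..., a_10; the period length is 10.
Hence the expansion of sqrt(1126) is a_0 = 33 followed by the repeating block 1, 1, 3, 1, 32, 1, 3, 1, 1, 66 (period 10).

[33; (1, 1, 3, 1, 32, 1, 3, 1, 1, 66)]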